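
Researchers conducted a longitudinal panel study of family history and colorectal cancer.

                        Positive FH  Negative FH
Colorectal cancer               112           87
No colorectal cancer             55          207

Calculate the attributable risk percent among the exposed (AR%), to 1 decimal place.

Reading the table with exposure as columns: a = 112 (Positive FH, case), b = 55 (Positive FH, non-case), c = 87 (Negative FH, case), d = 207.
Risk in exposed = 112/167 = 0.67066; risk in unexposed = 87/294 = 0.29592.
RR = 0.67066/0.29592 = 2.26636
AR% = (RR − 1)/RR × 100 = (2.26636 − 1)/2.26636 × 100 = 55.8765%

55.9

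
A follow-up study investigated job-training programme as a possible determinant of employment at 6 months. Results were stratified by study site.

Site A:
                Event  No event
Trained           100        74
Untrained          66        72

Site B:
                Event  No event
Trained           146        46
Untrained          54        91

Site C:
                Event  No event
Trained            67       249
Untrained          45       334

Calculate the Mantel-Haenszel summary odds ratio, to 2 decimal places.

2.42

OR_MH = Σ(aᵢdᵢ/nᵢ) / Σ(bᵢcᵢ/nᵢ), where nᵢ is the stratum total.
Stratum 1 (Site A): n = 312; a·d/n = 100·72/312 = 23.0769; b·c/n = 74·66/312 = 15.6538
Stratum 2 (Site B): n = 337; a·d/n = 146·91/337 = 39.4243; b·c/n = 46·54/337 = 7.3709
Stratum 3 (Site C): n = 695; a·d/n = 67·334/695 = 32.1986; b·c/n = 249·45/695 = 16.1223
OR_MH = (23.0769 + 39.4243 + 32.1986) / (15.6538 + 7.3709 + 16.1223) = 94.6998 / 39.1471 = 2.41908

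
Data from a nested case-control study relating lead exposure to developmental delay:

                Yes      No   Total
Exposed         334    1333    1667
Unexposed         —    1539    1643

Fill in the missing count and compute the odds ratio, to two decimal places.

The missing cell is in the unexposed row: 1643 − 1539 = 104.
So a = 334, b = 1333, c = 104, d = 1539.
OR = (a·d)/(b·c) = (334 × 1539) / (1333 × 104) = 514026 / 138632 = 3.70785

3.71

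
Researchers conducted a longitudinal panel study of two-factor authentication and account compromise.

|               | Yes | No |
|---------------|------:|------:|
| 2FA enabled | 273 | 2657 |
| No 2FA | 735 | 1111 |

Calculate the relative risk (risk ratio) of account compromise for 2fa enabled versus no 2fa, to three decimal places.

0.234

Cells: a = 273, b = 2657, c = 735, d = 1111.
Risk in exposed = 273/2930 = 0.09317; risk in unexposed = 735/1846 = 0.39816.
RR = 0.09317 / 0.39816 = 0.23401
The risk is 77% lower among the exposed than among the unexposed.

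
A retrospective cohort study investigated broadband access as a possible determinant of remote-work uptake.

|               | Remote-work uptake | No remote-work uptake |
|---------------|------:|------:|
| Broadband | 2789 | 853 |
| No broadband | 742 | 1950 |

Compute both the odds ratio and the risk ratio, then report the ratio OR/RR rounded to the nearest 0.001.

Cells: a = 2789, b = 853, c = 742, d = 1950.
OR = (2789·1950)/(853·742) = 5438550/632926 = 8.59271
Risk in exposed = 2789/3642 = 0.76579; risk in unexposed = 742/2692 = 0.27563; RR = 2.77830
OR/RR = 8.59271 / 2.77830 = 3.09279
The outcome is not rare, so the OR lies further from 1 than the RR.

3.093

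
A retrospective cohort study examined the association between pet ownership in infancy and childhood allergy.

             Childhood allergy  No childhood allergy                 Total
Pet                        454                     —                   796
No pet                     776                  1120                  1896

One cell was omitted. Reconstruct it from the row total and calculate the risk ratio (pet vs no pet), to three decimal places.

1.394

The missing cell is in the exposed row: 796 − 454 = 342.
So a = 454, b = 342, c = 776, d = 1120.
RR = [a/(a+b)] / [c/(c+d)] = (454/796) / (776/1896) = 0.57035/0.40928 = 1.39354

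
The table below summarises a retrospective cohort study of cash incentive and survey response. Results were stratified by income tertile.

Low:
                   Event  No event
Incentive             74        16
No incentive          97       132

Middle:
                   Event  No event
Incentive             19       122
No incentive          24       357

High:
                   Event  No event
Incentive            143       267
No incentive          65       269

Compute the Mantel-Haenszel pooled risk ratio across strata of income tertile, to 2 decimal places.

RR_MH = Σ(aᵢ·n₀ᵢ/nᵢ) / Σ(cᵢ·n₁ᵢ/nᵢ), with n₁ᵢ = aᵢ+bᵢ (exposed), n₀ᵢ = cᵢ+dᵢ (unexposed), nᵢ = n₁ᵢ+n₀ᵢ.
Stratum 1 (Low): n₁ = 90, n₀ = 229, n = 319; a·n₀/n = 74·229/319 = 53.1223; c·n₁/n = 97·90/319 = 27.3668
Stratum 2 (Middle): n₁ = 141, n₀ = 381, n = 522; a·n₀/n = 19·381/522 = 13.8678; c·n₁/n = 24·141/522 = 6.4828
Stratum 3 (High): n₁ = 410, n₀ = 334, n = 744; a·n₀/n = 143·334/744 = 64.1962; c·n₁/n = 65·410/744 = 35.8199
RR_MH = (53.1223 + 13.8678 + 64.1962) / (27.3668 + 6.4828 + 35.8199) = 131.1863 / 69.6694 = 1.88298

1.88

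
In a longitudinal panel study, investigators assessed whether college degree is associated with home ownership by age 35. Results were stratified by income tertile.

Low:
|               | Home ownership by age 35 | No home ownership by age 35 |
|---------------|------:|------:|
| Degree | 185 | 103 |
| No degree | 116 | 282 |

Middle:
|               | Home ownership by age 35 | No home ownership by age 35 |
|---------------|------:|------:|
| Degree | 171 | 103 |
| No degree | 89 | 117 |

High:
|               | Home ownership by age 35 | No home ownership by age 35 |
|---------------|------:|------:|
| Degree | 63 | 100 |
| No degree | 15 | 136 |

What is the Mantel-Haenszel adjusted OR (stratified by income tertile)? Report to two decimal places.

OR_MH = Σ(aᵢdᵢ/nᵢ) / Σ(bᵢcᵢ/nᵢ), where nᵢ is the stratum total.
Stratum 1 (Low): n = 686; a·d/n = 185·282/686 = 76.0496; b·c/n = 103·116/686 = 17.4169
Stratum 2 (Middle): n = 480; a·d/n = 171·117/480 = 41.6812; b·c/n = 103·89/480 = 19.0979
Stratum 3 (High): n = 314; a·d/n = 63·136/314 = 27.2866; b·c/n = 100·15/314 = 4.7771
OR_MH = (76.0496 + 41.6812 + 27.2866) / (17.4169 + 19.0979 + 4.7771) = 145.0174 / 41.2919 = 3.51201

3.51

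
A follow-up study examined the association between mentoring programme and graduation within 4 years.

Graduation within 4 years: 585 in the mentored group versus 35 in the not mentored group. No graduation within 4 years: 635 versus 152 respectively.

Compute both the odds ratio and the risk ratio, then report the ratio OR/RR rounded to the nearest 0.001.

From the description: a = 585, b = 635, c = 35, d = 152.
OR = (585·152)/(635·35) = 88920/22225 = 4.00090
Risk in exposed = 585/1220 = 0.47951; risk in unexposed = 35/187 = 0.18717; RR = 2.56194
OR/RR = 4.00090 / 2.56194 = 1.56167
The outcome is not rare, so the OR lies further from 1 than the RR.

1.562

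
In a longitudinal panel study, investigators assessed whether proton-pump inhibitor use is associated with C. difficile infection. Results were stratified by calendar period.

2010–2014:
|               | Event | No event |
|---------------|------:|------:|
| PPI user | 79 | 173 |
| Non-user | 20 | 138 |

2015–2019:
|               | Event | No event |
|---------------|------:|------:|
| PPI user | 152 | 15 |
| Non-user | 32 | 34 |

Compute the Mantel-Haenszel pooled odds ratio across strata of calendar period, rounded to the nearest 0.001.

OR_MH = Σ(aᵢdᵢ/nᵢ) / Σ(bᵢcᵢ/nᵢ), where nᵢ is the stratum total.
Stratum 1 (2010–2014): n = 410; a·d/n = 79·138/410 = 26.5902; b·c/n = 173·20/410 = 8.4390
Stratum 2 (2015–2019): n = 233; a·d/n = 152·34/233 = 22.1803; b·c/n = 15·32/233 = 2.0601
OR_MH = (26.5902 + 22.1803) / (8.4390 + 2.0601) = 48.7705 / 10.4991 = 4.64520

4.645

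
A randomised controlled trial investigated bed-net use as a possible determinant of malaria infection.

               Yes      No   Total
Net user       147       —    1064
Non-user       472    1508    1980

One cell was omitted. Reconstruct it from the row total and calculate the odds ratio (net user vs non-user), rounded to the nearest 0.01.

The missing cell is in the exposed row: 1064 − 147 = 917.
So a = 147, b = 917, c = 472, d = 1508.
OR = (a·d)/(b·c) = (147 × 1508) / (917 × 472) = 221676 / 432824 = 0.51216

0.51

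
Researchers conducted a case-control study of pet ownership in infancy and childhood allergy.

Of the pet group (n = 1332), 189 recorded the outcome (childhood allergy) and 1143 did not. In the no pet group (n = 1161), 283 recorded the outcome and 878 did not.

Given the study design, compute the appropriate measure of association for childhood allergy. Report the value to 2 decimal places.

From the description: a = 189, b = 1143, c = 283, d = 878.
This is a case-control study: participants were sampled on outcome status, so risks in the source population cannot be estimated directly — relative risk is not valid here. The odds ratio is the appropriate measure.
OR = (a·d)/(b·c) = (189 × 878) / (1143 × 283) = 165942 / 323469 = 0.51301

0.51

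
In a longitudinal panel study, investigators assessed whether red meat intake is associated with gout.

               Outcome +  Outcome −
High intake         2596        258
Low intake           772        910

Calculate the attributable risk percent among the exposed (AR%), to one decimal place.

Cells: a = 2596, b = 258, c = 772, d = 910.
Risk in exposed = 2596/2854 = 0.90960; risk in unexposed = 772/1682 = 0.45898.
RR = 0.90960/0.45898 = 1.98180
AR% = (RR − 1)/RR × 100 = (1.98180 − 1)/1.98180 × 100 = 49.5408%

49.5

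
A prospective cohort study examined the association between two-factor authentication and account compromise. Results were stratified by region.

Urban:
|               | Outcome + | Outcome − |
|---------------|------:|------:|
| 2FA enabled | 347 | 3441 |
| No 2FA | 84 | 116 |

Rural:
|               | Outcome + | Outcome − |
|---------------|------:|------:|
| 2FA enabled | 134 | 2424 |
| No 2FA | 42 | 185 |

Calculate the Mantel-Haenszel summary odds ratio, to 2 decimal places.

OR_MH = Σ(aᵢdᵢ/nᵢ) / Σ(bᵢcᵢ/nᵢ), where nᵢ is the stratum total.
Stratum 1 (Urban): n = 3988; a·d/n = 347·116/3988 = 10.0933; b·c/n = 3441·84/3988 = 72.4784
Stratum 2 (Rural): n = 2785; a·d/n = 134·185/2785 = 8.9013; b·c/n = 2424·42/2785 = 36.5558
OR_MH = (10.0933 + 8.9013) / (72.4784 + 36.5558) = 18.9945 / 109.0343 = 0.17421

0.17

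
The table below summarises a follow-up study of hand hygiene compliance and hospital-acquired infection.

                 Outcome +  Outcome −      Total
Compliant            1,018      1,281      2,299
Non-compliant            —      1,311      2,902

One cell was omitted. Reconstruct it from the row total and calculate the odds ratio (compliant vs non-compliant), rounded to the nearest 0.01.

The missing cell is in the unexposed row: 2902 − 1311 = 1591.
So a = 1018, b = 1281, c = 1591, d = 1311.
OR = (a·d)/(b·c) = (1018 × 1311) / (1281 × 1591) = 1334598 / 2038071 = 0.65483

0.65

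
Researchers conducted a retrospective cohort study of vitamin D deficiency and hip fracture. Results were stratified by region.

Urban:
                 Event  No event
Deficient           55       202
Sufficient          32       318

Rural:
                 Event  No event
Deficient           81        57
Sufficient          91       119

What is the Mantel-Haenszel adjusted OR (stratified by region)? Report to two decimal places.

OR_MH = Σ(aᵢdᵢ/nᵢ) / Σ(bᵢcᵢ/nᵢ), where nᵢ is the stratum total.
Stratum 1 (Urban): n = 607; a·d/n = 55·318/607 = 28.8138; b·c/n = 202·32/607 = 10.6491
Stratum 2 (Rural): n = 348; a·d/n = 81·119/348 = 27.6983; b·c/n = 57·91/348 = 14.9052
OR_MH = (28.8138 + 27.6983) / (10.6491 + 14.9052) = 56.5121 / 25.5543 = 2.21146

2.21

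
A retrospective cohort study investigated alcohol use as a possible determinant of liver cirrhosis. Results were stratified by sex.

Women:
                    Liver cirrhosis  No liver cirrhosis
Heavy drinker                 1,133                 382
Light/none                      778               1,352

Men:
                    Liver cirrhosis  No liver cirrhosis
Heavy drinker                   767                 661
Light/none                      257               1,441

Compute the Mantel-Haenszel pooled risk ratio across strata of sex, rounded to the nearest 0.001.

2.447

RR_MH = Σ(aᵢ·n₀ᵢ/nᵢ) / Σ(cᵢ·n₁ᵢ/nᵢ), with n₁ᵢ = aᵢ+bᵢ (exposed), n₀ᵢ = cᵢ+dᵢ (unexposed), nᵢ = n₁ᵢ+n₀ᵢ.
Stratum 1 (Women): n₁ = 1515, n₀ = 2130, n = 3645; a·n₀/n = 1133·2130/3645 = 662.0823; c·n₁/n = 778·1515/3645 = 323.3663
Stratum 2 (Men): n₁ = 1428, n₀ = 1698, n = 3126; a·n₀/n = 767·1698/3126 = 416.6238; c·n₁/n = 257·1428/3126 = 117.4012
RR_MH = (662.0823 + 416.6238) / (323.3663 + 117.4012) = 1078.7061 / 440.7674 = 2.44734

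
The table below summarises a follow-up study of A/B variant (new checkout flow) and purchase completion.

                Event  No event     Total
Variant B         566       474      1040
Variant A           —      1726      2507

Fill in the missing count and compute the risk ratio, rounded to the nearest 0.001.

The missing cell is in the unexposed row: 2507 − 1726 = 781.
So a = 566, b = 474, c = 781, d = 1726.
RR = [a/(a+b)] / [c/(c+d)] = (566/1040) / (781/2507) = 0.54423/0.31153 = 1.74697

1.747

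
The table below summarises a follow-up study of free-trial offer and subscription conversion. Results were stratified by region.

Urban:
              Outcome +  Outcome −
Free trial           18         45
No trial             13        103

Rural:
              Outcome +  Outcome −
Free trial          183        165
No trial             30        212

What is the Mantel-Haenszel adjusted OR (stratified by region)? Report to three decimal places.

OR_MH = Σ(aᵢdᵢ/nᵢ) / Σ(bᵢcᵢ/nᵢ), where nᵢ is the stratum total.
Stratum 1 (Urban): n = 179; a·d/n = 18·103/179 = 10.3575; b·c/n = 45·13/179 = 3.2682
Stratum 2 (Rural): n = 590; a·d/n = 183·212/590 = 65.7559; b·c/n = 165·30/590 = 8.3898
OR_MH = (10.3575 + 65.7559) / (3.2682 + 8.3898) = 76.1135 / 11.6580 = 6.52887

6.529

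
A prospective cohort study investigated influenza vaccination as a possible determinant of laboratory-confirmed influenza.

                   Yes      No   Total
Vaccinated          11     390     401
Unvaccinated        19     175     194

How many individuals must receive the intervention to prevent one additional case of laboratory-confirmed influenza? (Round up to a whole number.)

15

Risk in treated group = 11/401 = 0.02743; risk in control = 19/194 = 0.09794.
Absolute risk reduction = 0.09794 − 0.02743 = 0.07051
NNT = 1 / ARR = 1 / 0.07051 = 14.183 → round up → 15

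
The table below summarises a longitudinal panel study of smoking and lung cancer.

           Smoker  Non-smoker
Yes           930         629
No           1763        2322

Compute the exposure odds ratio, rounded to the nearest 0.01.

Reading the table with exposure as columns: a = 930 (Smoker, case), b = 1763 (Smoker, non-case), c = 629 (Non-smoker, case), d = 2322.
OR = (a·d)/(b·c) = (930 × 2322) / (1763 × 629) = 2159460 / 1108927 = 1.94734
The odds of lung cancer are about 1.95 times as high in the smoker group.

1.95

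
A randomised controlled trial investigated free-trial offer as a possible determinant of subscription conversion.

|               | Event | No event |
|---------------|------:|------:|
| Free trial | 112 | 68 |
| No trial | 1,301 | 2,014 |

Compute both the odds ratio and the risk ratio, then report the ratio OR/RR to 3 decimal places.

Cells: a = 112, b = 68, c = 1301, d = 2014.
OR = (112·2014)/(68·1301) = 225568/88468 = 2.54971
Risk in exposed = 112/180 = 0.62222; risk in unexposed = 1301/3315 = 0.39246; RR = 1.58545
OR/RR = 2.54971 / 1.58545 = 1.60820
The outcome is not rare, so the OR lies further from 1 than the RR.

1.608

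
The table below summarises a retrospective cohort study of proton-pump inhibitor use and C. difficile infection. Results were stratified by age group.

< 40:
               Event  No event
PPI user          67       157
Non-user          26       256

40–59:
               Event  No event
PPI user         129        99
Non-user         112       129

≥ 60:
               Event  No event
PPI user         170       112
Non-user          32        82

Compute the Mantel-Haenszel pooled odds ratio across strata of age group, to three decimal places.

OR_MH = Σ(aᵢdᵢ/nᵢ) / Σ(bᵢcᵢ/nᵢ), where nᵢ is the stratum total.
Stratum 1 (< 40): n = 506; a·d/n = 67·256/506 = 33.8972; b·c/n = 157·26/506 = 8.0672
Stratum 2 (40–59): n = 469; a·d/n = 129·129/469 = 35.4819; b·c/n = 99·112/469 = 23.6418
Stratum 3 (≥ 60): n = 396; a·d/n = 170·82/396 = 35.2020; b·c/n = 112·32/396 = 9.0505
OR_MH = (33.8972 + 35.4819 + 35.2020) / (8.0672 + 23.6418 + 9.0505) = 104.5811 / 40.7595 = 2.56581

2.566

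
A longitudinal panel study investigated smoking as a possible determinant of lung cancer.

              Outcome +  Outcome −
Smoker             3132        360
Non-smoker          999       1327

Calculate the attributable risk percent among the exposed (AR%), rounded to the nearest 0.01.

Cells: a = 3132, b = 360, c = 999, d = 1327.
Risk in exposed = 3132/3492 = 0.89691; risk in unexposed = 999/2326 = 0.42949.
RR = 0.89691/0.42949 = 2.08829
AR% = (RR − 1)/RR × 100 = (2.08829 − 1)/2.08829 × 100 = 52.1140%

52.11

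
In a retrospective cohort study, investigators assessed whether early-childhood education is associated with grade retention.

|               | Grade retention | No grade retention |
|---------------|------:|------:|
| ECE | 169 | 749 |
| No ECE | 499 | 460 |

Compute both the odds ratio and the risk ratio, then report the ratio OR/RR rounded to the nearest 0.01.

0.59

Cells: a = 169, b = 749, c = 499, d = 460.
OR = (169·460)/(749·499) = 77740/373751 = 0.20800
Risk in exposed = 169/918 = 0.18410; risk in unexposed = 499/959 = 0.52033; RR = 0.35380
OR/RR = 0.20800 / 0.35380 = 0.58790
The outcome is not rare, so the OR lies further from 1 than the RR.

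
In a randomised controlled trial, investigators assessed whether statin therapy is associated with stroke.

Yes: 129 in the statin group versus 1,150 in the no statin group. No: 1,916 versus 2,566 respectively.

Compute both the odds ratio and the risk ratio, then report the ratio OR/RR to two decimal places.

0.74

From the description: a = 129, b = 1916, c = 1150, d = 2566.
OR = (129·2566)/(1916·1150) = 331014/2203400 = 0.15023
Risk in exposed = 129/2045 = 0.06308; risk in unexposed = 1150/3716 = 0.30947; RR = 0.20383
OR/RR = 0.15023 / 0.20383 = 0.73702
The outcome is not rare, so the OR lies further from 1 than the RR.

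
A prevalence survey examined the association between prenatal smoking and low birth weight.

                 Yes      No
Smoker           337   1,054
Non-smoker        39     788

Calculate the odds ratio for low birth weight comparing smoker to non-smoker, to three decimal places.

6.460

Cells: a = 337, b = 1054, c = 39, d = 788.
OR = (a·d)/(b·c) = (337 × 788) / (1054 × 39) = 265556 / 41106 = 6.46027
The odds of low birth weight are about 6.46 times as high in the smoker group.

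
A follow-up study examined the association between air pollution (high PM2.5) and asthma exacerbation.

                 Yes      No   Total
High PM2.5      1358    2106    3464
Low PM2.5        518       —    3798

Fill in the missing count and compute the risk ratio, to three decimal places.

2.874

The missing cell is in the unexposed row: 3798 − 518 = 3280.
So a = 1358, b = 2106, c = 518, d = 3280.
RR = [a/(a+b)] / [c/(c+d)] = (1358/3464) / (518/3798) = 0.39203/0.13639 = 2.87440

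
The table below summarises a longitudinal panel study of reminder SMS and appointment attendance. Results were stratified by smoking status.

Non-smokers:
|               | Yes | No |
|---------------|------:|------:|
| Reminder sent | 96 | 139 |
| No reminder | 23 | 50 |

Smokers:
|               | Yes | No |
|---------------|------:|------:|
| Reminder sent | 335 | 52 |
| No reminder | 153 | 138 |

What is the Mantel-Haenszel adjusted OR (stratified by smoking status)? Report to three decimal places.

3.788

OR_MH = Σ(aᵢdᵢ/nᵢ) / Σ(bᵢcᵢ/nᵢ), where nᵢ is the stratum total.
Stratum 1 (Non-smokers): n = 308; a·d/n = 96·50/308 = 15.5844; b·c/n = 139·23/308 = 10.3799
Stratum 2 (Smokers): n = 678; a·d/n = 335·138/678 = 68.1858; b·c/n = 52·153/678 = 11.7345
OR_MH = (15.5844 + 68.1858) / (10.3799 + 11.7345) = 83.7703 / 22.1144 = 3.78804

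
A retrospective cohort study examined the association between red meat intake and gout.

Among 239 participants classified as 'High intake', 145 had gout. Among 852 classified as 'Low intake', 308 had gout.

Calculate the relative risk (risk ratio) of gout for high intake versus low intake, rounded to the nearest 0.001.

From the description: a = 145, b = 94, c = 308, d = 544.
Risk in exposed = 145/239 = 0.60669; risk in unexposed = 308/852 = 0.36150.
RR = 0.60669 / 0.36150 = 1.67826
The risk among the exposed is 1.68 times that among the unexposed.

1.678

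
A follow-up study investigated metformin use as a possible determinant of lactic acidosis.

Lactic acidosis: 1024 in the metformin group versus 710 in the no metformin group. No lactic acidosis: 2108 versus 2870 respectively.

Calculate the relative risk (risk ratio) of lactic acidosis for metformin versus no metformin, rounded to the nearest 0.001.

1.649

From the description: a = 1024, b = 2108, c = 710, d = 2870.
Risk in exposed = 1024/3132 = 0.32695; risk in unexposed = 710/3580 = 0.19832.
RR = 0.32695 / 0.19832 = 1.64855
The risk among the exposed is 1.65 times that among the unexposed.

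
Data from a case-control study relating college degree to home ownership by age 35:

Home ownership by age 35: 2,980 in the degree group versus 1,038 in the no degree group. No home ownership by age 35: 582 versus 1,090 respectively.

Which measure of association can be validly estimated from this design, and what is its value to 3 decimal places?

From the description: a = 2980, b = 582, c = 1038, d = 1090.
This is a case-control study: participants were sampled on outcome status, so risks in the source population cannot be estimated directly — relative risk is not valid here. The odds ratio is the appropriate measure.
OR = (a·d)/(b·c) = (2980 × 1090) / (582 × 1038) = 3248200 / 604116 = 5.37678

5.377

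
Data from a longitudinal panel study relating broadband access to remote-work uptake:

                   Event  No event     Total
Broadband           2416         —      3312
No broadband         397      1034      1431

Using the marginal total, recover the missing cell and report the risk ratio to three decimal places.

The missing cell is in the exposed row: 3312 − 2416 = 896.
So a = 2416, b = 896, c = 397, d = 1034.
RR = [a/(a+b)] / [c/(c+d)] = (2416/3312) / (397/1431) = 0.72947/0.27743 = 2.62939

2.629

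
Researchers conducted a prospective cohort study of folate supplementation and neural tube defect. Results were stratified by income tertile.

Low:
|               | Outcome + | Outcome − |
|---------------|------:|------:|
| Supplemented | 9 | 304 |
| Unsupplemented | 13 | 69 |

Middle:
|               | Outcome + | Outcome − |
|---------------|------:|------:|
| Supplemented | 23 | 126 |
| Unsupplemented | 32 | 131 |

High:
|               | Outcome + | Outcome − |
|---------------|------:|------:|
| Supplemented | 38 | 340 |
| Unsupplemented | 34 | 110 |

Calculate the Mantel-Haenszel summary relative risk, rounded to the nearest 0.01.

RR_MH = Σ(aᵢ·n₀ᵢ/nᵢ) / Σ(cᵢ·n₁ᵢ/nᵢ), with n₁ᵢ = aᵢ+bᵢ (exposed), n₀ᵢ = cᵢ+dᵢ (unexposed), nᵢ = n₁ᵢ+n₀ᵢ.
Stratum 1 (Low): n₁ = 313, n₀ = 82, n = 395; a·n₀/n = 9·82/395 = 1.8684; c·n₁/n = 13·313/395 = 10.3013
Stratum 2 (Middle): n₁ = 149, n₀ = 163, n = 312; a·n₀/n = 23·163/312 = 12.0160; c·n₁/n = 32·149/312 = 15.2821
Stratum 3 (High): n₁ = 378, n₀ = 144, n = 522; a·n₀/n = 38·144/522 = 10.4828; c·n₁/n = 34·378/522 = 24.6207
RR_MH = (1.8684 + 12.0160 + 10.4828) / (10.3013 + 15.2821 + 24.6207) = 24.3671 / 50.2040 = 0.48536

0.49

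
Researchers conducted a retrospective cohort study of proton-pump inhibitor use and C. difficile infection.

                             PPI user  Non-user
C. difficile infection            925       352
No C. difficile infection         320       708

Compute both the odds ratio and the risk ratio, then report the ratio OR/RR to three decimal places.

Reading the table with exposure as columns: a = 925 (PPI user, case), b = 320 (PPI user, non-case), c = 352 (Non-user, case), d = 708.
OR = (925·708)/(320·352) = 654900/112640 = 5.81410
Risk in exposed = 925/1245 = 0.74297; risk in unexposed = 352/1060 = 0.33208; RR = 2.23736
OR/RR = 5.81410 / 2.23736 = 2.59864
The outcome is not rare, so the OR lies further from 1 than the RR.

2.599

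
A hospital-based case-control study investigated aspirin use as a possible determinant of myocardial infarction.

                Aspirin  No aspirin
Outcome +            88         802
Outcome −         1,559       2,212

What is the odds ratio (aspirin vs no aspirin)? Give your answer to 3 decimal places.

0.156

Reading the table with exposure as columns: a = 88 (Aspirin, case), b = 1559 (Aspirin, non-case), c = 802 (No aspirin, case), d = 2212.
OR = (a·d)/(b·c) = (88 × 2212) / (1559 × 802) = 194656 / 1250318 = 0.15569
Exposure is associated with lower odds of myocardial infarction (OR = 0.16 < 1).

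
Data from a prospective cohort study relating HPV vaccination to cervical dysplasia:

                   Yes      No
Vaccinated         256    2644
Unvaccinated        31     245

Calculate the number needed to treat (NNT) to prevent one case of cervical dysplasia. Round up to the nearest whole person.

Risk in treated group = 256/2900 = 0.08828; risk in control = 31/276 = 0.11232.
Absolute risk reduction = 0.11232 − 0.08828 = 0.02404
NNT = 1 / ARR = 1 / 0.02404 = 41.592 → round up → 42

42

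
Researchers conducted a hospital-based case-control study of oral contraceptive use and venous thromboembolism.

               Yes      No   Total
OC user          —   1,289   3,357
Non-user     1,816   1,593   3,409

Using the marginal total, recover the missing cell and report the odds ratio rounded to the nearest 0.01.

1.41

The missing cell is in the exposed row: 3357 − 1289 = 2068.
So a = 2068, b = 1289, c = 1816, d = 1593.
OR = (a·d)/(b·c) = (2068 × 1593) / (1289 × 1816) = 3294324 / 2340824 = 1.40734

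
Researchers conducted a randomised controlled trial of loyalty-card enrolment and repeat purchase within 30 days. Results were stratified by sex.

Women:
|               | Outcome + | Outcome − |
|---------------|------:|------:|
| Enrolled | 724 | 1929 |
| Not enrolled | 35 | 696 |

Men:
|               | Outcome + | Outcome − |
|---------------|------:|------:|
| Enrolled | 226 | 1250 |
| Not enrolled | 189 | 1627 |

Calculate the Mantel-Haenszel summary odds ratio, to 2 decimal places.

OR_MH = Σ(aᵢdᵢ/nᵢ) / Σ(bᵢcᵢ/nᵢ), where nᵢ is the stratum total.
Stratum 1 (Women): n = 3384; a·d/n = 724·696/3384 = 148.9078; b·c/n = 1929·35/3384 = 19.9512
Stratum 2 (Men): n = 3292; a·d/n = 226·1627/3292 = 111.6956; b·c/n = 1250·189/3292 = 71.7649
OR_MH = (148.9078 + 111.6956) / (19.9512 + 71.7649) = 260.6034 / 91.7161 = 2.84141

2.84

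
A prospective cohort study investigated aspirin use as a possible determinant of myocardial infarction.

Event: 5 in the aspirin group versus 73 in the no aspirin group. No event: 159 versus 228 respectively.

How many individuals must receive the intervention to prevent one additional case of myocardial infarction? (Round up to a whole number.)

Risk in treated group = 5/164 = 0.03049; risk in control = 73/301 = 0.24252.
Absolute risk reduction = 0.24252 − 0.03049 = 0.21204
NNT = 1 / ARR = 1 / 0.21204 = 4.716 → round up → 5

5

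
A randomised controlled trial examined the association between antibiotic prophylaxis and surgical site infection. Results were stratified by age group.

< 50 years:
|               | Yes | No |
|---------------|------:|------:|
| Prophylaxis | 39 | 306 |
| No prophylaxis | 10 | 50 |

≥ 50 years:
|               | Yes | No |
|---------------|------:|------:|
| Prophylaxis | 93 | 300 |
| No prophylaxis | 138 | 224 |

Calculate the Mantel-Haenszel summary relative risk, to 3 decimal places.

RR_MH = Σ(aᵢ·n₀ᵢ/nᵢ) / Σ(cᵢ·n₁ᵢ/nᵢ), with n₁ᵢ = aᵢ+bᵢ (exposed), n₀ᵢ = cᵢ+dᵢ (unexposed), nᵢ = n₁ᵢ+n₀ᵢ.
Stratum 1 (< 50 years): n₁ = 345, n₀ = 60, n = 405; a·n₀/n = 39·60/405 = 5.7778; c·n₁/n = 10·345/405 = 8.5185
Stratum 2 (≥ 50 years): n₁ = 393, n₀ = 362, n = 755; a·n₀/n = 93·362/755 = 44.5907; c·n₁/n = 138·393/755 = 71.8331
RR_MH = (5.7778 + 44.5907) / (8.5185 + 71.8331) = 50.3685 / 80.3516 = 0.62685

0.627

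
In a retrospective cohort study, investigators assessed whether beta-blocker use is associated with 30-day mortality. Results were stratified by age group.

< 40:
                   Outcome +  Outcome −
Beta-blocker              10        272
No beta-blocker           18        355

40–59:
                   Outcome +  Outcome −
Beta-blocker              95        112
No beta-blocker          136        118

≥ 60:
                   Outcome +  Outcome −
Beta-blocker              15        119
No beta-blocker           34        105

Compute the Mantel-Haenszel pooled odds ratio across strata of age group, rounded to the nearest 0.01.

OR_MH = Σ(aᵢdᵢ/nᵢ) / Σ(bᵢcᵢ/nᵢ), where nᵢ is the stratum total.
Stratum 1 (< 40): n = 655; a·d/n = 10·355/655 = 5.4198; b·c/n = 272·18/655 = 7.4748
Stratum 2 (40–59): n = 461; a·d/n = 95·118/461 = 24.3167; b·c/n = 112·136/461 = 33.0412
Stratum 3 (≥ 60): n = 273; a·d/n = 15·105/273 = 5.7692; b·c/n = 119·34/273 = 14.8205
OR_MH = (5.4198 + 24.3167 + 5.7692) / (7.4748 + 33.0412 + 14.8205) = 35.5058 / 55.3365 = 0.64163

0.64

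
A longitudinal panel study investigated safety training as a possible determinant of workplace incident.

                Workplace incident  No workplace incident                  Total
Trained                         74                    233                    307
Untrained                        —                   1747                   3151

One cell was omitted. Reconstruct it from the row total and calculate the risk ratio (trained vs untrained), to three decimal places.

The missing cell is in the unexposed row: 3151 − 1747 = 1404.
So a = 74, b = 233, c = 1404, d = 1747.
RR = [a/(a+b)] / [c/(c+d)] = (74/307) / (1404/3151) = 0.24104/0.44557 = 0.54097

0.541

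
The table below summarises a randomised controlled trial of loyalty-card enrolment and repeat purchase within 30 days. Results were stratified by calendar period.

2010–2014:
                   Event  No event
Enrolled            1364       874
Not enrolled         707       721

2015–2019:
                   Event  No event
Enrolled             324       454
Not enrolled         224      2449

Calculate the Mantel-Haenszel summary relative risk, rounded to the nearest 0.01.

RR_MH = Σ(aᵢ·n₀ᵢ/nᵢ) / Σ(cᵢ·n₁ᵢ/nᵢ), with n₁ᵢ = aᵢ+bᵢ (exposed), n₀ᵢ = cᵢ+dᵢ (unexposed), nᵢ = n₁ᵢ+n₀ᵢ.
Stratum 1 (2010–2014): n₁ = 2238, n₀ = 1428, n = 3666; a·n₀/n = 1364·1428/3666 = 531.3126; c·n₁/n = 707·2238/3666 = 431.6056
Stratum 2 (2015–2019): n₁ = 778, n₀ = 2673, n = 3451; a·n₀/n = 324·2673/3451 = 250.9568; c·n₁/n = 224·778/3451 = 50.4990
RR_MH = (531.3126 + 250.9568) / (431.6056 + 50.4990) = 782.2694 / 482.1046 = 1.62261

1.62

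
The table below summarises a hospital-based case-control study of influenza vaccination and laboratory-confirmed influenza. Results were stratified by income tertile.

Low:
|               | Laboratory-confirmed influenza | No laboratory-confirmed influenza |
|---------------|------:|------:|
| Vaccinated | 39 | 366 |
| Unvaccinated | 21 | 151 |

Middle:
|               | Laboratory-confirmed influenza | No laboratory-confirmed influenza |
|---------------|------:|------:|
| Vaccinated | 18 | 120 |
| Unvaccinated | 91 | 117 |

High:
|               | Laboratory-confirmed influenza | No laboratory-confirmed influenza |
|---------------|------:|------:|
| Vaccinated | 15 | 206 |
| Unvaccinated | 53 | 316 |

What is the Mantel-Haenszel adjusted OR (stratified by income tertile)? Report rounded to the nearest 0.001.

OR_MH = Σ(aᵢdᵢ/nᵢ) / Σ(bᵢcᵢ/nᵢ), where nᵢ is the stratum total.
Stratum 1 (Low): n = 577; a·d/n = 39·151/577 = 10.2062; b·c/n = 366·21/577 = 13.3206
Stratum 2 (Middle): n = 346; a·d/n = 18·117/346 = 6.0867; b·c/n = 120·91/346 = 31.5607
Stratum 3 (High): n = 590; a·d/n = 15·316/590 = 8.0339; b·c/n = 206·53/590 = 18.5051
OR_MH = (10.2062 + 6.0867 + 8.0339) / (13.3206 + 31.5607 + 18.5051) = 24.3268 / 63.3864 = 0.38379

0.384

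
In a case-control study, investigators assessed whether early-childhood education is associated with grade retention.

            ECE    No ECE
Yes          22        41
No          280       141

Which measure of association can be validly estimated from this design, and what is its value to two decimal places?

0.27

Reading the table with exposure as columns: a = 22 (ECE, case), b = 280 (ECE, non-case), c = 41 (No ECE, case), d = 141.
This is a case-control study: participants were sampled on outcome status, so risks in the source population cannot be estimated directly — relative risk is not valid here. The odds ratio is the appropriate measure.
OR = (a·d)/(b·c) = (22 × 141) / (280 × 41) = 3102 / 11480 = 0.27021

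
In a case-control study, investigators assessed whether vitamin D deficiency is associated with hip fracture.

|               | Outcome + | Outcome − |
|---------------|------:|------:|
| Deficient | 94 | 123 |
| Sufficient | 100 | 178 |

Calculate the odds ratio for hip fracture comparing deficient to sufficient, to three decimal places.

Cells: a = 94, b = 123, c = 100, d = 178.
OR = (a·d)/(b·c) = (94 × 178) / (123 × 100) = 16732 / 12300 = 1.36033
The odds of hip fracture are about 1.36 times as high in the deficient group.

1.360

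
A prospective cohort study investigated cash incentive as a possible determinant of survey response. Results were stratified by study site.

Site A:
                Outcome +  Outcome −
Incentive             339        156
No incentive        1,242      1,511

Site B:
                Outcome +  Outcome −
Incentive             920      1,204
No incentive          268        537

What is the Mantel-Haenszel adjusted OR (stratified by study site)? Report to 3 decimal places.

OR_MH = Σ(aᵢdᵢ/nᵢ) / Σ(bᵢcᵢ/nᵢ), where nᵢ is the stratum total.
Stratum 1 (Site A): n = 3248; a·d/n = 339·1511/3248 = 157.7060; b·c/n = 156·1242/3248 = 59.6527
Stratum 2 (Site B): n = 2929; a·d/n = 920·537/2929 = 168.6719; b·c/n = 1204·268/2929 = 110.1646
OR_MH = (157.7060 + 168.6719) / (59.6527 + 110.1646) = 326.3779 / 169.8173 = 1.92194

1.922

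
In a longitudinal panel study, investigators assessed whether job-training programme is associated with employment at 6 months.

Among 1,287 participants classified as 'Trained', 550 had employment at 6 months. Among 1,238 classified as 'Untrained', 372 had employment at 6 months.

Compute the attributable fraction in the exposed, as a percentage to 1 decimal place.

From the description: a = 550, b = 737, c = 372, d = 866.
Risk in exposed = 550/1287 = 0.42735; risk in unexposed = 372/1238 = 0.30048.
RR = 0.42735/0.30048 = 1.42220
AR% = (RR − 1)/RR × 100 = (1.42220 − 1)/1.42220 × 100 = 29.6866%

29.7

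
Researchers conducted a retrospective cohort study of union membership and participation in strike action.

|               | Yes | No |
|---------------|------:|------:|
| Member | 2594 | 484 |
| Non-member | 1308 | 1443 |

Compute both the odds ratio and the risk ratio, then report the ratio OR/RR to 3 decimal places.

3.336

Cells: a = 2594, b = 484, c = 1308, d = 1443.
OR = (2594·1443)/(484·1308) = 3743142/633072 = 5.91266
Risk in exposed = 2594/3078 = 0.84276; risk in unexposed = 1308/2751 = 0.47546; RR = 1.77249
OR/RR = 5.91266 / 1.77249 = 3.33579
The outcome is not rare, so the OR lies further from 1 than the RR.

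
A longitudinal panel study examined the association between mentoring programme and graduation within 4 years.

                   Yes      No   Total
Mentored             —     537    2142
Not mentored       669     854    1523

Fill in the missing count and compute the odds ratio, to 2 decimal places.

The missing cell is in the exposed row: 2142 − 537 = 1605.
So a = 1605, b = 537, c = 669, d = 854.
OR = (a·d)/(b·c) = (1605 × 854) / (537 × 669) = 1370670 / 359253 = 3.81533

3.82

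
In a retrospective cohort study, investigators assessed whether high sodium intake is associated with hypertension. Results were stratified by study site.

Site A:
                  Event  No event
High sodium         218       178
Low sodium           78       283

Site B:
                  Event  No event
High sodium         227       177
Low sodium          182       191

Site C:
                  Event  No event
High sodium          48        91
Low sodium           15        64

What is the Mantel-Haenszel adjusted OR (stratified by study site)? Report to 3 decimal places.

OR_MH = Σ(aᵢdᵢ/nᵢ) / Σ(bᵢcᵢ/nᵢ), where nᵢ is the stratum total.
Stratum 1 (Site A): n = 757; a·d/n = 218·283/757 = 81.4980; b·c/n = 178·78/757 = 18.3408
Stratum 2 (Site B): n = 777; a·d/n = 227·191/777 = 55.8005; b·c/n = 177·182/777 = 41.4595
Stratum 3 (Site C): n = 218; a·d/n = 48·64/218 = 14.0917; b·c/n = 91·15/218 = 6.2615
OR_MH = (81.4980 + 55.8005 + 14.0917) / (18.3408 + 41.4595 + 6.2615) = 151.3903 / 66.0617 = 2.29165

2.292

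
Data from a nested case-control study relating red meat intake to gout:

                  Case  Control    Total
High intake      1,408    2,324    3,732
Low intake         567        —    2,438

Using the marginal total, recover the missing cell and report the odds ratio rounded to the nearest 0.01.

2.00

The missing cell is in the unexposed row: 2438 − 567 = 1871.
So a = 1408, b = 2324, c = 567, d = 1871.
OR = (a·d)/(b·c) = (1408 × 1871) / (2324 × 567) = 2634368 / 1317708 = 1.99920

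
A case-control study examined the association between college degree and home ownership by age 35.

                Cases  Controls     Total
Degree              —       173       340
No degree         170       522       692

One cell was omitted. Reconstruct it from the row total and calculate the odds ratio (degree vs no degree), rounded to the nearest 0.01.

2.96

The missing cell is in the exposed row: 340 − 173 = 167.
So a = 167, b = 173, c = 170, d = 522.
OR = (a·d)/(b·c) = (167 × 522) / (173 × 170) = 87174 / 29410 = 2.96409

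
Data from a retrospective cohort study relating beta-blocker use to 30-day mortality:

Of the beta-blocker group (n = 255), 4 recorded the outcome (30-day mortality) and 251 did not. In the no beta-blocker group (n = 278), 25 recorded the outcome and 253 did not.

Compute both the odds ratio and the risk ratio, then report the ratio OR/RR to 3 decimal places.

From the description: a = 4, b = 251, c = 25, d = 253.
OR = (4·253)/(251·25) = 1012/6275 = 0.16127
Risk in exposed = 4/255 = 0.01569; risk in unexposed = 25/278 = 0.08993; RR = 0.17443
OR/RR = 0.16127 / 0.17443 = 0.92458
The outcome is rare in both groups, so OR ≈ RR (ratio near 1).

0.925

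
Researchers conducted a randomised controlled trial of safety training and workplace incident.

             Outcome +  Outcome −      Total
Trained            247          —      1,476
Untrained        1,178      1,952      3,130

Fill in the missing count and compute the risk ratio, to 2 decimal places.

0.44

The missing cell is in the exposed row: 1476 − 247 = 1229.
So a = 247, b = 1229, c = 1178, d = 1952.
RR = [a/(a+b)] / [c/(c+d)] = (247/1476) / (1178/3130) = 0.16734/0.37636 = 0.44464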